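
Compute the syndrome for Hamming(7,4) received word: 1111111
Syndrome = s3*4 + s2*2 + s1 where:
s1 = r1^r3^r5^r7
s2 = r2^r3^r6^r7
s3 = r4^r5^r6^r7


s1=0, s2=0, s3=0

Syndrome = 0 (no error)


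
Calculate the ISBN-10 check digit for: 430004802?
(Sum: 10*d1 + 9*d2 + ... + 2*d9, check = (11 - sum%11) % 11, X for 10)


Weighted sum: 123
123 mod 11 = 2

Check digit: 9


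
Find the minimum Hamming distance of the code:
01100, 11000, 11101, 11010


Comparing all pairs, minimum distance: 1
Can detect 0 errors, correct 0 errors

1


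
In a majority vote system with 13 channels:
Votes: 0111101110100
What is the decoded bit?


Ones: 8 out of 13
Threshold: 7

1 (8/13 voted 1)


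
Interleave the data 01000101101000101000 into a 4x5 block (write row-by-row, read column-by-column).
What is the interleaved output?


Matrix:
  01000
  10110
  10001
  01000
Read columns: 01101001010001000010

01101001010001000010


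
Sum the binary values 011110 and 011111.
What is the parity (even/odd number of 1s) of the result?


011110 = 30
011111 = 31
Sum = 61 = 111101
1s count = 5

odd parity (5 ones in 111101)


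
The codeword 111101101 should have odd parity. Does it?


Number of 1s: 7

Yes, parity is correct (7 ones)


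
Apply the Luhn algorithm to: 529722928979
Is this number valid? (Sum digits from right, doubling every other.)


Luhn sum = 66
66 mod 10 = 6

Invalid (Luhn sum mod 10 = 6)


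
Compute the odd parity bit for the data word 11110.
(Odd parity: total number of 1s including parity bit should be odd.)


Number of 1s in data: 4
Parity bit: 1

1


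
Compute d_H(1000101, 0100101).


XOR: 1100000
Count of 1s: 2

2


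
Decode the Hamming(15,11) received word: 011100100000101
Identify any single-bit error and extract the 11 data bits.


Syndrome = 0: no error detected

Data: 10010000101 (no errors)


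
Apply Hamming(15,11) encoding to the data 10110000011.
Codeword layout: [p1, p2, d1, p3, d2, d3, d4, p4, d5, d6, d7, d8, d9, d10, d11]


Parity bits: p1=1, p2=1, p3=0, p4=0

111001100000011


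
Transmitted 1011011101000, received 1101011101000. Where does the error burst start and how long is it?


XOR: 0110000000000

Burst at position 1, length 2


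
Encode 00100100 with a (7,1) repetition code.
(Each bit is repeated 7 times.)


Each bit -> 7 copies

00000000000000111111100000000000000111111100000000000000


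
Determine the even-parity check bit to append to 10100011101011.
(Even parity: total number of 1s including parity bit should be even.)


Number of 1s in data: 8
Parity bit: 0

0


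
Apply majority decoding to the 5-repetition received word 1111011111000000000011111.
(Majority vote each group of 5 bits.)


Groups: 11110, 11111, 00000, 00000, 11111
Majority votes: 11001

11001


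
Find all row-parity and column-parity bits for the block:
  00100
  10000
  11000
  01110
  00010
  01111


Row parities: 110110
Column parities: 01111

Row P: 110110, Col P: 01111, Corner: 0


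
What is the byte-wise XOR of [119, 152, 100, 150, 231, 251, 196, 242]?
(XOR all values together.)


XOR chain: 119 ^ 152 ^ 100 ^ 150 ^ 231 ^ 251 ^ 196 ^ 242 = 55

55


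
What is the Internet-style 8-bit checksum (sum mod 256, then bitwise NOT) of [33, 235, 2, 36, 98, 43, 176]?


Sum = 623 mod 256 = 111
Complement = 144

144


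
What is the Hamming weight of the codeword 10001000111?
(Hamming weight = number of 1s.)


Counting 1s in 10001000111

5


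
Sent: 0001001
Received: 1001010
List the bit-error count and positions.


XOR: 1000011

3 error(s) at position(s): 0, 5, 6


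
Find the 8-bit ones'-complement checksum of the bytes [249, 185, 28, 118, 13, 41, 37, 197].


Sum = 868 mod 256 = 100
Complement = 155

155


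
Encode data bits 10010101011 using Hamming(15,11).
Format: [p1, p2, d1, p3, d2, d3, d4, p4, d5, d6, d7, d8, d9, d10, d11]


Parity bits: p1=1, p2=1, p3=0, p4=0

111000100101011


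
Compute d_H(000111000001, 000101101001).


XOR: 000010101000
Count of 1s: 3

3


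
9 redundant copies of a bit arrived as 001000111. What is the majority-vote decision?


Ones: 4 out of 9
Threshold: 5

0 (4/9 voted 1)


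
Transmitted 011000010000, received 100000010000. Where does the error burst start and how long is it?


XOR: 111000000000

Burst at position 0, length 3


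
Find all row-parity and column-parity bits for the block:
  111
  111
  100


Row parities: 111
Column parities: 100

Row P: 111, Col P: 100, Corner: 1


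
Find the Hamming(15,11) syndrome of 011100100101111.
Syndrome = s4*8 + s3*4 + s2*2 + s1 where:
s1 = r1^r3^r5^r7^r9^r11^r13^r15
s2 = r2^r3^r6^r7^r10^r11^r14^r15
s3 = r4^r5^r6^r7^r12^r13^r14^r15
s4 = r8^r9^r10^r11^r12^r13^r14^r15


s1=0, s2=0, s3=0, s4=1

Syndrome = 8 (error at position 8)


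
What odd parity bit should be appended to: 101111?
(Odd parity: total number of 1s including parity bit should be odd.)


Number of 1s in data: 5
Parity bit: 0

0


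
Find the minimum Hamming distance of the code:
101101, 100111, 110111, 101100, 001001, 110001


Comparing all pairs, minimum distance: 1
Can detect 0 errors, correct 0 errors

1


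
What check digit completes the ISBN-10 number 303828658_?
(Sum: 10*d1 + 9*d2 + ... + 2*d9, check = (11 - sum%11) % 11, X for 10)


Weighted sum: 217
217 mod 11 = 8

Check digit: 3


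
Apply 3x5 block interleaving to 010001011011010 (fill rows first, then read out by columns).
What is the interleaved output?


Matrix:
  01000
  10110
  11010
Read columns: 011101010011000

011101010011000


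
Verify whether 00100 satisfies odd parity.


Number of 1s: 1

Yes, parity is correct (1 ones)


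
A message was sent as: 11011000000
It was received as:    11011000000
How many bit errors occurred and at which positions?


XOR: 00000000000

0 errors (received matches sent)


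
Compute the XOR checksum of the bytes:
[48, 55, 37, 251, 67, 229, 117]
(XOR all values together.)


XOR chain: 48 ^ 55 ^ 37 ^ 251 ^ 67 ^ 229 ^ 117 = 10

10


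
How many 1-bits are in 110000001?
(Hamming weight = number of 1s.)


Counting 1s in 110000001

3


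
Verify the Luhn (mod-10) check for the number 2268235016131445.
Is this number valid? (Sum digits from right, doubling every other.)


Luhn sum = 57
57 mod 10 = 7

Invalid (Luhn sum mod 10 = 7)


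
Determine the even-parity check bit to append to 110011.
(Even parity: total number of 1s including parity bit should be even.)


Number of 1s in data: 4
Parity bit: 0

0


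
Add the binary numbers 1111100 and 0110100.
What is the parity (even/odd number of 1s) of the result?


1111100 = 124
0110100 = 52
Sum = 176 = 10110000
1s count = 3

odd parity (3 ones in 10110000)


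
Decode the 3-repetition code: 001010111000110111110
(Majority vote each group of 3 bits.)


Groups: 001, 010, 111, 000, 110, 111, 110
Majority votes: 0010111

0010111


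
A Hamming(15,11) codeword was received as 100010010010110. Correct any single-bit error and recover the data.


Syndrome = 4: error at position 4

Data: 01000010110 (corrected bit 4)


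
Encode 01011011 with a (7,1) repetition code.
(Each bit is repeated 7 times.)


Each bit -> 7 copies

00000001111111000000011111111111111000000011111111111111


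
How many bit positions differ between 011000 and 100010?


XOR: 111010
Count of 1s: 4

4


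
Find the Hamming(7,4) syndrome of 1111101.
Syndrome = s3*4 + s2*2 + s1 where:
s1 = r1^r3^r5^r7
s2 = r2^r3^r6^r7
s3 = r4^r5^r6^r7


s1=0, s2=1, s3=1

Syndrome = 6 (error at position 6)


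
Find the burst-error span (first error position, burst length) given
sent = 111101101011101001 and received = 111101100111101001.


XOR: 000000001100000000

Burst at position 8, length 2


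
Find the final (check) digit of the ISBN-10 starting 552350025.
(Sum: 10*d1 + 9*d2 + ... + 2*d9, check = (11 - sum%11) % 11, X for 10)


Weighted sum: 178
178 mod 11 = 2

Check digit: 9


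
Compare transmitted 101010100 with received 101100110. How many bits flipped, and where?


XOR: 000110010

3 error(s) at position(s): 3, 4, 7


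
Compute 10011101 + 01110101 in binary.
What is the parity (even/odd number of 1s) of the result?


10011101 = 157
01110101 = 117
Sum = 274 = 100010010
1s count = 3

odd parity (3 ones in 100010010)


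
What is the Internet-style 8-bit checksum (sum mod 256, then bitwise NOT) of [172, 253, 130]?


Sum = 555 mod 256 = 43
Complement = 212

212


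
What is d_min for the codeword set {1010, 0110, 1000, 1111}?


Comparing all pairs, minimum distance: 1
Can detect 0 errors, correct 0 errors

1


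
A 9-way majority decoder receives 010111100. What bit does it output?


Ones: 5 out of 9
Threshold: 5

1 (5/9 voted 1)


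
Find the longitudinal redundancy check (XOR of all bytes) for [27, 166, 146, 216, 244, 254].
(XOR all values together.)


XOR chain: 27 ^ 166 ^ 146 ^ 216 ^ 244 ^ 254 = 253

253


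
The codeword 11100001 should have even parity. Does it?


Number of 1s: 4

Yes, parity is correct (4 ones)


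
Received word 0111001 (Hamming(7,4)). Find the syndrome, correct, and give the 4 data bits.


Syndrome = 2: error at position 2

Data: 1001 (corrected bit 2)


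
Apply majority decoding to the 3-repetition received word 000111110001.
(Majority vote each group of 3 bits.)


Groups: 000, 111, 110, 001
Majority votes: 0110

0110


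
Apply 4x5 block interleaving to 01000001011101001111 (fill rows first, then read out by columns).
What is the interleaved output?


Matrix:
  01000
  00101
  11010
  01111
Read columns: 00101011010100110101

00101011010100110101


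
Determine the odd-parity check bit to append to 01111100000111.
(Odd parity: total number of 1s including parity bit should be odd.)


Number of 1s in data: 8
Parity bit: 1

1


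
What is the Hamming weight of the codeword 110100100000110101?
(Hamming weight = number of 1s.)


Counting 1s in 110100100000110101

8


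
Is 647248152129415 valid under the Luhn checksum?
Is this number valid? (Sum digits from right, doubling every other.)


Luhn sum = 64
64 mod 10 = 4

Invalid (Luhn sum mod 10 = 4)


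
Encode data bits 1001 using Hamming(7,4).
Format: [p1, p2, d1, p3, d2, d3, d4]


Parity bits: p1=0, p2=0, p3=1

0011001


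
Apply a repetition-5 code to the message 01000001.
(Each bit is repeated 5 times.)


Each bit -> 5 copies

0000011111000000000000000000000000011111


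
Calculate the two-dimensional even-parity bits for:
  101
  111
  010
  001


Row parities: 0111
Column parities: 001

Row P: 0111, Col P: 001, Corner: 1


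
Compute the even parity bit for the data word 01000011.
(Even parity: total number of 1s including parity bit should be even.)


Number of 1s in data: 3
Parity bit: 1

1


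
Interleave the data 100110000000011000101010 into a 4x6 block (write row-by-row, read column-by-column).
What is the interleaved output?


Matrix:
  100110
  000000
  011000
  101010
Read columns: 100100100011100010010000

100100100011100010010000


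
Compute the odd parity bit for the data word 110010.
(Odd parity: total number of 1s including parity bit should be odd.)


Number of 1s in data: 3
Parity bit: 0

0


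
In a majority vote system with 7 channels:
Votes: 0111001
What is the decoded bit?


Ones: 4 out of 7
Threshold: 4

1 (4/7 voted 1)


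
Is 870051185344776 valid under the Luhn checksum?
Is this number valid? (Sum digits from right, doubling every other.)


Luhn sum = 69
69 mod 10 = 9

Invalid (Luhn sum mod 10 = 9)


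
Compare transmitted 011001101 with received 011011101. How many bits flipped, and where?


XOR: 000010000

1 error(s) at position(s): 4


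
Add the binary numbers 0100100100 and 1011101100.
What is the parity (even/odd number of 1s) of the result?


0100100100 = 292
1011101100 = 748
Sum = 1040 = 10000010000
1s count = 2

even parity (2 ones in 10000010000)


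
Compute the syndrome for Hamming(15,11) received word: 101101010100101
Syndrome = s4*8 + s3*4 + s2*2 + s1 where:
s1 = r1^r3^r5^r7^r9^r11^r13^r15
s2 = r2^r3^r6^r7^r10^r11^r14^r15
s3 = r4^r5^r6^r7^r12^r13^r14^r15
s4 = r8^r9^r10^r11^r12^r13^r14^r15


s1=0, s2=0, s3=0, s4=0

Syndrome = 0 (no error)


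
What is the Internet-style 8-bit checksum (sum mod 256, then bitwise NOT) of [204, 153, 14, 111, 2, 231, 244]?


Sum = 959 mod 256 = 191
Complement = 64

64


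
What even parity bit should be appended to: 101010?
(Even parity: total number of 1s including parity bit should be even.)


Number of 1s in data: 3
Parity bit: 1

1


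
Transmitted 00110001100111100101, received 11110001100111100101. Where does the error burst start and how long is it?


XOR: 11000000000000000000

Burst at position 0, length 2


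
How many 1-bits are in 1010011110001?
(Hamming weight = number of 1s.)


Counting 1s in 1010011110001

7


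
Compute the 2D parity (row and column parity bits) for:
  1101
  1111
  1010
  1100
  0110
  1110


Row parities: 100001
Column parities: 1100

Row P: 100001, Col P: 1100, Corner: 0


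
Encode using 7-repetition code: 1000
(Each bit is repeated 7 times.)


Each bit -> 7 copies

1111111000000000000000000000


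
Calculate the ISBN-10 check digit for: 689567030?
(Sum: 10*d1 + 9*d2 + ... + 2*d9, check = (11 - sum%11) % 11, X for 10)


Weighted sum: 319
319 mod 11 = 0

Check digit: 0


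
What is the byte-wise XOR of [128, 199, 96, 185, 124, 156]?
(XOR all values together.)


XOR chain: 128 ^ 199 ^ 96 ^ 185 ^ 124 ^ 156 = 126

126


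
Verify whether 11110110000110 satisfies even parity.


Number of 1s: 8

Yes, parity is correct (8 ones)


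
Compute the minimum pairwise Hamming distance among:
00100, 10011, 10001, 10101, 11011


Comparing all pairs, minimum distance: 1
Can detect 0 errors, correct 0 errors

1


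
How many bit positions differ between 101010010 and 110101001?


XOR: 011111011
Count of 1s: 7

7


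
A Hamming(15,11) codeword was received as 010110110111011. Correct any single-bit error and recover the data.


Syndrome = 0: no error detected

Data: 01010111011 (no errors)


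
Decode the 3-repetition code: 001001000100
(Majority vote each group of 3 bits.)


Groups: 001, 001, 000, 100
Majority votes: 0000

0000


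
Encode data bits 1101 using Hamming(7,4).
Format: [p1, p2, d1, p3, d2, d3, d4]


Parity bits: p1=1, p2=0, p3=0

1010101


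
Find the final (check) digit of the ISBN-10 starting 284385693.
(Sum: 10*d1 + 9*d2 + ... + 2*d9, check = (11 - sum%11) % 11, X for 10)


Weighted sum: 275
275 mod 11 = 0

Check digit: 0


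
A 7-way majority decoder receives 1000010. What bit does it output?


Ones: 2 out of 7
Threshold: 4

0 (2/7 voted 1)


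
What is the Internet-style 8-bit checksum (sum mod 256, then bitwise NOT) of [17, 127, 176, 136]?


Sum = 456 mod 256 = 200
Complement = 55

55


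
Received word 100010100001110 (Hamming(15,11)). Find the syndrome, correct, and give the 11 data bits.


Syndrome = 12: error at position 12

Data: 01010000110 (corrected bit 12)


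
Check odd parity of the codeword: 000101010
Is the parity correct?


Number of 1s: 3

Yes, parity is correct (3 ones)


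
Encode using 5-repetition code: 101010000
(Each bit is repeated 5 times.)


Each bit -> 5 copies

111110000011111000001111100000000000000000000


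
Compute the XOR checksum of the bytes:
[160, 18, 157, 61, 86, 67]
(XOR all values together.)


XOR chain: 160 ^ 18 ^ 157 ^ 61 ^ 86 ^ 67 = 7

7


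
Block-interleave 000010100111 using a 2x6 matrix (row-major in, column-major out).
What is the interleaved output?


Matrix:
  000010
  100111
Read columns: 010000011101

010000011101


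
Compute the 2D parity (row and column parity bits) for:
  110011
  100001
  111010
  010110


Row parities: 0001
Column parities: 111110

Row P: 0001, Col P: 111110, Corner: 1


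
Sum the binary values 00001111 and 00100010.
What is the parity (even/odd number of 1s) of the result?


00001111 = 15
00100010 = 34
Sum = 49 = 110001
1s count = 3

odd parity (3 ones in 110001)


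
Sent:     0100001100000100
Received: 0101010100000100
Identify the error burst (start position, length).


XOR: 0001011000000000

Burst at position 3, length 4


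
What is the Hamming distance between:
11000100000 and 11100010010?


XOR: 00100110010
Count of 1s: 4

4


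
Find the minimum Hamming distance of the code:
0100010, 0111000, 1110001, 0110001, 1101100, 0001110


Comparing all pairs, minimum distance: 1
Can detect 0 errors, correct 0 errors

1


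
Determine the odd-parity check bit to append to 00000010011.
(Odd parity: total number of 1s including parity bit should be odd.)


Number of 1s in data: 3
Parity bit: 0

0


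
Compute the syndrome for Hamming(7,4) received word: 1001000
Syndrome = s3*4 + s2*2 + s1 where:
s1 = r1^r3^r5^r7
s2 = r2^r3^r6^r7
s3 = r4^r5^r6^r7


s1=1, s2=0, s3=1

Syndrome = 5 (error at position 5)


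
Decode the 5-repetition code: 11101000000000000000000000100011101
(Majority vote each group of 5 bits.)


Groups: 11101, 00000, 00000, 00000, 00000, 01000, 11101
Majority votes: 1000001

1000001


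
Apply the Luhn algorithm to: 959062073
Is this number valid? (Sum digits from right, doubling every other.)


Luhn sum = 37
37 mod 10 = 7

Invalid (Luhn sum mod 10 = 7)


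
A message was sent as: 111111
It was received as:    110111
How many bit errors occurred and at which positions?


XOR: 001000

1 error(s) at position(s): 2


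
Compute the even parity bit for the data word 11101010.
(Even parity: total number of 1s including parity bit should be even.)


Number of 1s in data: 5
Parity bit: 1

1


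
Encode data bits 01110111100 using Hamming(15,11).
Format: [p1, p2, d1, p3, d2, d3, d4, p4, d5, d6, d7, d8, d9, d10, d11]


Parity bits: p1=0, p2=0, p3=1, p4=0

000111100111100


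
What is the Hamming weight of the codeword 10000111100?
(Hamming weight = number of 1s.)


Counting 1s in 10000111100

5


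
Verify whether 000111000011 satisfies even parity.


Number of 1s: 5

No, parity error (5 ones)


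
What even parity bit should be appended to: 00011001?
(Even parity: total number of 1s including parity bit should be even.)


Number of 1s in data: 3
Parity bit: 1

1


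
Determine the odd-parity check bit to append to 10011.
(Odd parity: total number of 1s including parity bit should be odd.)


Number of 1s in data: 3
Parity bit: 0

0


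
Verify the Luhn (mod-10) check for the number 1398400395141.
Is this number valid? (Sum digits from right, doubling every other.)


Luhn sum = 53
53 mod 10 = 3

Invalid (Luhn sum mod 10 = 3)


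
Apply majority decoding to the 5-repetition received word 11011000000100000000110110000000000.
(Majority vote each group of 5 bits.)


Groups: 11011, 00000, 01000, 00000, 11011, 00000, 00000
Majority votes: 1000100

1000100


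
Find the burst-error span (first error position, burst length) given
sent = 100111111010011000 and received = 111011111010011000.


XOR: 011100000000000000

Burst at position 1, length 3


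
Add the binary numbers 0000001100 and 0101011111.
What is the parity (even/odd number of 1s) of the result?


0000001100 = 12
0101011111 = 351
Sum = 363 = 101101011
1s count = 6

even parity (6 ones in 101101011)


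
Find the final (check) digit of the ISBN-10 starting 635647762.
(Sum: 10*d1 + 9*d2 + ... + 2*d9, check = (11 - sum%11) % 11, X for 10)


Weighted sum: 278
278 mod 11 = 3

Check digit: 8


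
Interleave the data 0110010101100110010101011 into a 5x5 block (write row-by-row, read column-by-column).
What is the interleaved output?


Matrix:
  01100
  10101
  10011
  00101
  01011
Read columns: 0110010001110100010101111

0110010001110100010101111


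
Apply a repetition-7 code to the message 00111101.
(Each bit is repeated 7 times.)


Each bit -> 7 copies

00000000000000111111111111111111111111111100000001111111


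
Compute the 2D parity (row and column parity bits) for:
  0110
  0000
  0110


Row parities: 000
Column parities: 0000

Row P: 000, Col P: 0000, Corner: 0


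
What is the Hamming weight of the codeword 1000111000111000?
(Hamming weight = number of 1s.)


Counting 1s in 1000111000111000

7


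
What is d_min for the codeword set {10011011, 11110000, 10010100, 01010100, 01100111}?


Comparing all pairs, minimum distance: 2
Can detect 1 errors, correct 0 errors

2


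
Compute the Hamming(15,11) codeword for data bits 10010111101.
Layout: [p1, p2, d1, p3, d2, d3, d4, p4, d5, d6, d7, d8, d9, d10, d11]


Parity bits: p1=1, p2=1, p3=0, p4=1

111000110111101


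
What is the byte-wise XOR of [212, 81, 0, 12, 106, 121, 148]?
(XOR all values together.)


XOR chain: 212 ^ 81 ^ 0 ^ 12 ^ 106 ^ 121 ^ 148 = 14

14


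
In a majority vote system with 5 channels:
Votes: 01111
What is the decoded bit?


Ones: 4 out of 5
Threshold: 3

1 (4/5 voted 1)


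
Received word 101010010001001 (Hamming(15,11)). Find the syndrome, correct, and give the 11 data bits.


Syndrome = 12: error at position 12

Data: 11000000001 (corrected bit 12)


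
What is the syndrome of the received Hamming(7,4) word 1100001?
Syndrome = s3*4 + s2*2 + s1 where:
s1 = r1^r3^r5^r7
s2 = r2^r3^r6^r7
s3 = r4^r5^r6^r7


s1=0, s2=0, s3=1

Syndrome = 4 (error at position 4)


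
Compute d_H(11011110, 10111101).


XOR: 01100011
Count of 1s: 4

4


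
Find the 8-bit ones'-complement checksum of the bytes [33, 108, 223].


Sum = 364 mod 256 = 108
Complement = 147

147


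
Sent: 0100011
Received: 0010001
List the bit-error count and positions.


XOR: 0110010

3 error(s) at position(s): 1, 2, 5


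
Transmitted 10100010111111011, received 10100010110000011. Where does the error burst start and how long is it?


XOR: 00000000001111000

Burst at position 10, length 4


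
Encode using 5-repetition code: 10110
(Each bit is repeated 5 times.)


Each bit -> 5 copies

1111100000111111111100000


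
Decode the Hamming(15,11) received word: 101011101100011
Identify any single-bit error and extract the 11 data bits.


Syndrome = 4: error at position 4

Data: 11111100011 (corrected bit 4)


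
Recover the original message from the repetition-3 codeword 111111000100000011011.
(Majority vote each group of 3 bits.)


Groups: 111, 111, 000, 100, 000, 011, 011
Majority votes: 1100011

1100011


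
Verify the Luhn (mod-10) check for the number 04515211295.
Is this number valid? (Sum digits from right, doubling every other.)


Luhn sum = 43
43 mod 10 = 3

Invalid (Luhn sum mod 10 = 3)


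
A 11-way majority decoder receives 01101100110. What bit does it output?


Ones: 6 out of 11
Threshold: 6

1 (6/11 voted 1)


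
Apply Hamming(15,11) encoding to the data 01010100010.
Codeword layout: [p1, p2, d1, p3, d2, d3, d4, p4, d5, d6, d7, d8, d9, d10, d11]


Parity bits: p1=0, p2=1, p3=1, p4=0

010110100100010


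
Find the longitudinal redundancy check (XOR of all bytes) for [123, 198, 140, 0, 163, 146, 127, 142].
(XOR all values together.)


XOR chain: 123 ^ 198 ^ 140 ^ 0 ^ 163 ^ 146 ^ 127 ^ 142 = 241

241


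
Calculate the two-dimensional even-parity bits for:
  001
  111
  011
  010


Row parities: 1101
Column parities: 111

Row P: 1101, Col P: 111, Corner: 1


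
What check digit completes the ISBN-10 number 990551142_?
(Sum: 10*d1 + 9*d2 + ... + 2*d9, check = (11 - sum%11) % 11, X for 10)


Weighted sum: 261
261 mod 11 = 8

Check digit: 3


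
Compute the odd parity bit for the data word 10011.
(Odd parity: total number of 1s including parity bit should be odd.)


Number of 1s in data: 3
Parity bit: 0

0


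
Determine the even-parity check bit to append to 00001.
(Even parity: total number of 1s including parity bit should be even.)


Number of 1s in data: 1
Parity bit: 1

1


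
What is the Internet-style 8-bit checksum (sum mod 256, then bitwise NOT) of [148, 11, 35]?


Sum = 194 mod 256 = 194
Complement = 61

61


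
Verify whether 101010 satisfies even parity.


Number of 1s: 3

No, parity error (3 ones)


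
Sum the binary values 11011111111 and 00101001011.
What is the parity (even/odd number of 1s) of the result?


11011111111 = 1791
00101001011 = 331
Sum = 2122 = 100001001010
1s count = 4

even parity (4 ones in 100001001010)


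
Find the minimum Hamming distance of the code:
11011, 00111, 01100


Comparing all pairs, minimum distance: 3
Can detect 2 errors, correct 1 errors

3


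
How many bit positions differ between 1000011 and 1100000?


XOR: 0100011
Count of 1s: 3

3


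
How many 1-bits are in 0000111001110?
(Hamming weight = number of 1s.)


Counting 1s in 0000111001110

6


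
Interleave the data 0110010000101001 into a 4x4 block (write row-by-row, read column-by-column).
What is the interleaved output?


Matrix:
  0110
  0100
  0010
  1001
Read columns: 0001110010100001

0001110010100001


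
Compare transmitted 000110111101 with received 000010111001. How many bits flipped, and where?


XOR: 000100000100

2 error(s) at position(s): 3, 9


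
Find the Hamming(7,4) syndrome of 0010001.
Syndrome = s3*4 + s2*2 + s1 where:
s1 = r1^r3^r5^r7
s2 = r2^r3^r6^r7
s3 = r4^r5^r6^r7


s1=0, s2=0, s3=1

Syndrome = 4 (error at position 4)


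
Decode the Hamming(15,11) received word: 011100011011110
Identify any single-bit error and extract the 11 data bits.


Syndrome = 0: no error detected

Data: 10001011110 (no errors)


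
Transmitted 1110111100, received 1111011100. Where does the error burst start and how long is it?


XOR: 0001100000

Burst at position 3, length 2


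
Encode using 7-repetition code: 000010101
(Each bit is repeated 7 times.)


Each bit -> 7 copies

000000000000000000000000000011111110000000111111100000001111111


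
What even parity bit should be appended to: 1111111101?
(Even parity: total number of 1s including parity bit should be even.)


Number of 1s in data: 9
Parity bit: 1

1


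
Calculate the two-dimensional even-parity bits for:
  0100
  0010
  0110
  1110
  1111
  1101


Row parities: 110101
Column parities: 1100

Row P: 110101, Col P: 1100, Corner: 0


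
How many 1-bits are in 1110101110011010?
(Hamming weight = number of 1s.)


Counting 1s in 1110101110011010

10


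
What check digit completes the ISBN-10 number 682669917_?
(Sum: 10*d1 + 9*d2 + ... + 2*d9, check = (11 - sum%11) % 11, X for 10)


Weighted sum: 324
324 mod 11 = 5

Check digit: 6


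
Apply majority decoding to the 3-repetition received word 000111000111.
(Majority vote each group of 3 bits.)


Groups: 000, 111, 000, 111
Majority votes: 0101

0101


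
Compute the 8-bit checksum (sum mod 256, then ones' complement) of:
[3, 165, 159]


Sum = 327 mod 256 = 71
Complement = 184

184


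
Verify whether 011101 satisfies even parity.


Number of 1s: 4

Yes, parity is correct (4 ones)


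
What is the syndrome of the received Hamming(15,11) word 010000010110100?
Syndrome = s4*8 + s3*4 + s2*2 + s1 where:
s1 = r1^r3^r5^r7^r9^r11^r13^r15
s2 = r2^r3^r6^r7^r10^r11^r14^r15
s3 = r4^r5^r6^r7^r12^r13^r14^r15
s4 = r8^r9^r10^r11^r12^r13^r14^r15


s1=0, s2=1, s3=1, s4=0

Syndrome = 6 (error at position 6)


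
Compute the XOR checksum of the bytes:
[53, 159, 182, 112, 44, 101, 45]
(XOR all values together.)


XOR chain: 53 ^ 159 ^ 182 ^ 112 ^ 44 ^ 101 ^ 45 = 8

8


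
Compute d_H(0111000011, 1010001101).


XOR: 1101001110
Count of 1s: 6

6


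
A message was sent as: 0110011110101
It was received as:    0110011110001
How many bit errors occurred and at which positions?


XOR: 0000000000100

1 error(s) at position(s): 10


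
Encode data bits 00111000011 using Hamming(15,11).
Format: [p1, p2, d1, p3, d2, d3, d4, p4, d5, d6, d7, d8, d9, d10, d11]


Parity bits: p1=1, p2=0, p3=0, p4=1

100001111000011


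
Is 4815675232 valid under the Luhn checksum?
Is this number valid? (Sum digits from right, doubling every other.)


Luhn sum = 44
44 mod 10 = 4

Invalid (Luhn sum mod 10 = 4)


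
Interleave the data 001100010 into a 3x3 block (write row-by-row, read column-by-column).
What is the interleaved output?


Matrix:
  001
  100
  010
Read columns: 010001100

010001100


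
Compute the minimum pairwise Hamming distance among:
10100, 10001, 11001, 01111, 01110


Comparing all pairs, minimum distance: 1
Can detect 0 errors, correct 0 errors

1


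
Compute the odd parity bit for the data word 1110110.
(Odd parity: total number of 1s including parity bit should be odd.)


Number of 1s in data: 5
Parity bit: 0

0


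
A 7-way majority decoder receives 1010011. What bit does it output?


Ones: 4 out of 7
Threshold: 4

1 (4/7 voted 1)


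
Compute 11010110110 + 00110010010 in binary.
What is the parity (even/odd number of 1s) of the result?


11010110110 = 1718
00110010010 = 402
Sum = 2120 = 100001001000
1s count = 3

odd parity (3 ones in 100001001000)


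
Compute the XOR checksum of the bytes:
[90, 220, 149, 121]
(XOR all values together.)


XOR chain: 90 ^ 220 ^ 149 ^ 121 = 106

106


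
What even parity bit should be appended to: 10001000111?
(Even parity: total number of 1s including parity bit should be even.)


Number of 1s in data: 5
Parity bit: 1

1


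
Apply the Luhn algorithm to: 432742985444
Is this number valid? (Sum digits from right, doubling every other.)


Luhn sum = 66
66 mod 10 = 6

Invalid (Luhn sum mod 10 = 6)


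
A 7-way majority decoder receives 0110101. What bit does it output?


Ones: 4 out of 7
Threshold: 4

1 (4/7 voted 1)


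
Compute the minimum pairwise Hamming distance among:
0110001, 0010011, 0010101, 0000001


Comparing all pairs, minimum distance: 2
Can detect 1 errors, correct 0 errors

2


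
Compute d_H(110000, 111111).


XOR: 001111
Count of 1s: 4

4


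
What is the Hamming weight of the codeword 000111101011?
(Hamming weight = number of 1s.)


Counting 1s in 000111101011

7


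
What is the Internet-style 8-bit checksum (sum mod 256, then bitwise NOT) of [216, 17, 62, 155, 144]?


Sum = 594 mod 256 = 82
Complement = 173

173


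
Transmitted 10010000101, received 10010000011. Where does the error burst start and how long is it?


XOR: 00000000110

Burst at position 8, length 2


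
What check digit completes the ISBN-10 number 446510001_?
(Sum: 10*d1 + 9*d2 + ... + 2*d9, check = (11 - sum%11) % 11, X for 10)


Weighted sum: 167
167 mod 11 = 2

Check digit: 9


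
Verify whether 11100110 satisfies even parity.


Number of 1s: 5

No, parity error (5 ones)


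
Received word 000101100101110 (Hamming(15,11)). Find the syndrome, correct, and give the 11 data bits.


Syndrome = 0: no error detected

Data: 00110101110 (no errors)


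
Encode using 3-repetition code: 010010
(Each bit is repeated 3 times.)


Each bit -> 3 copies

000111000000111000


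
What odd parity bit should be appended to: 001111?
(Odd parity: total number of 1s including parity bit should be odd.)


Number of 1s in data: 4
Parity bit: 1

1


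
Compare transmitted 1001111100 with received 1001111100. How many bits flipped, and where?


XOR: 0000000000

0 errors (received matches sent)


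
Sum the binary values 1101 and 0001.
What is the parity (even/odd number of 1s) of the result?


1101 = 13
0001 = 1
Sum = 14 = 1110
1s count = 3

odd parity (3 ones in 1110)


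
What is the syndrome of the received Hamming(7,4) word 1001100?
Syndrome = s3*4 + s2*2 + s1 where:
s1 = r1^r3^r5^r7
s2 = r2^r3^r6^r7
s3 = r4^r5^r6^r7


s1=0, s2=0, s3=0

Syndrome = 0 (no error)


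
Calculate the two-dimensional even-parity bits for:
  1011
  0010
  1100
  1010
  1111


Row parities: 11000
Column parities: 0000

Row P: 11000, Col P: 0000, Corner: 0


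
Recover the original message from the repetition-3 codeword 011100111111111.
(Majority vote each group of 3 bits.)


Groups: 011, 100, 111, 111, 111
Majority votes: 10111

10111


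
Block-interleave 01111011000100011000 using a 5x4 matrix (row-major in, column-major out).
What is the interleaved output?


Matrix:
  0111
  1011
  0001
  0001
  1000
Read columns: 01001100001100011110

01001100001100011110


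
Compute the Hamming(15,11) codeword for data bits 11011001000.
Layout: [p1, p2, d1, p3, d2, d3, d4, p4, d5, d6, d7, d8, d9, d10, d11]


Parity bits: p1=0, p2=0, p3=1, p4=0

001110101001000


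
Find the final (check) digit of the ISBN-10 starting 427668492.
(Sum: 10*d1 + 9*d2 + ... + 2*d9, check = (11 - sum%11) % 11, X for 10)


Weighted sum: 279
279 mod 11 = 4

Check digit: 7


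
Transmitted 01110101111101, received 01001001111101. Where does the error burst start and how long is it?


XOR: 00111100000000

Burst at position 2, length 4


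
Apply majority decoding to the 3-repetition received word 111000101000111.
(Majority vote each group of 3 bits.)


Groups: 111, 000, 101, 000, 111
Majority votes: 10101

10101


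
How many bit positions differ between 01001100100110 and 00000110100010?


XOR: 01001010000100
Count of 1s: 4

4


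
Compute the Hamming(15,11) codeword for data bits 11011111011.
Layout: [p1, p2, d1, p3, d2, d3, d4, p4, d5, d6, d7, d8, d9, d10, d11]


Parity bits: p1=0, p2=0, p3=1, p4=0

001110101111011


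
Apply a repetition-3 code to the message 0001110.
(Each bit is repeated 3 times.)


Each bit -> 3 copies

000000000111111111000


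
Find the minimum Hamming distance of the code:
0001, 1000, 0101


Comparing all pairs, minimum distance: 1
Can detect 0 errors, correct 0 errors

1


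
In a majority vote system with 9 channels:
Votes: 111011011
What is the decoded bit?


Ones: 7 out of 9
Threshold: 5

1 (7/9 voted 1)


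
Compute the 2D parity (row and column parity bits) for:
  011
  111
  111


Row parities: 011
Column parities: 011

Row P: 011, Col P: 011, Corner: 0


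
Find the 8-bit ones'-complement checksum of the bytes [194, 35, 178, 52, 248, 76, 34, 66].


Sum = 883 mod 256 = 115
Complement = 140

140


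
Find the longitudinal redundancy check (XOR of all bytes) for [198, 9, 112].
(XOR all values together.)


XOR chain: 198 ^ 9 ^ 112 = 191

191


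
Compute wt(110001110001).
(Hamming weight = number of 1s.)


Counting 1s in 110001110001

6


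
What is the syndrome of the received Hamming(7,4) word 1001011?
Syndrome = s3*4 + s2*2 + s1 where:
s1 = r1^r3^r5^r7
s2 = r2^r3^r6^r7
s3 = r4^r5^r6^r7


s1=0, s2=0, s3=1

Syndrome = 4 (error at position 4)


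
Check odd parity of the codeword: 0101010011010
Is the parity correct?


Number of 1s: 6

No, parity error (6 ones)


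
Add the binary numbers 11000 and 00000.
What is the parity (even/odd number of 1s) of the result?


11000 = 24
00000 = 0
Sum = 24 = 11000
1s count = 2

even parity (2 ones in 11000)


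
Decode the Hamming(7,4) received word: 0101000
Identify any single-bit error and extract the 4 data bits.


Syndrome = 6: error at position 6

Data: 0010 (corrected bit 6)


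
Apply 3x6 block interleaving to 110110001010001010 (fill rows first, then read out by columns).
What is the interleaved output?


Matrix:
  110110
  001010
  001010
Read columns: 100100011100111000

100100011100111000


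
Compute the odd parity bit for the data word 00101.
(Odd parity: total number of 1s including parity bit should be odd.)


Number of 1s in data: 2
Parity bit: 1

1


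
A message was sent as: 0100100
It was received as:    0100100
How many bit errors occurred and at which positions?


XOR: 0000000

0 errors (received matches sent)


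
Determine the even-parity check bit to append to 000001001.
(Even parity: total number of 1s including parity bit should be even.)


Number of 1s in data: 2
Parity bit: 0

0


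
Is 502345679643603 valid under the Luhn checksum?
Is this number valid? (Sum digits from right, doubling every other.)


Luhn sum = 60
60 mod 10 = 0

Valid (Luhn sum mod 10 = 0)


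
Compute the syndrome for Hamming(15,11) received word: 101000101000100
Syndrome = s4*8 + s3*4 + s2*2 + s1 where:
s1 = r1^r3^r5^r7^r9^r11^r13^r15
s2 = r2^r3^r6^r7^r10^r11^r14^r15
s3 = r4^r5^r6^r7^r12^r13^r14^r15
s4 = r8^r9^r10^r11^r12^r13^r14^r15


s1=1, s2=0, s3=0, s4=0

Syndrome = 1 (error at position 1)


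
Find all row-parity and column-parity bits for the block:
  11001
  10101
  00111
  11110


Row parities: 1110
Column parities: 10101

Row P: 1110, Col P: 10101, Corner: 1


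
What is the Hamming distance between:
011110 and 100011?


XOR: 111101
Count of 1s: 5

5


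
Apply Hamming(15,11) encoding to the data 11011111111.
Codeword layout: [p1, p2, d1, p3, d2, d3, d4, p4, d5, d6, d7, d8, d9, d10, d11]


Parity bits: p1=1, p2=0, p3=0, p4=1

101010111111111


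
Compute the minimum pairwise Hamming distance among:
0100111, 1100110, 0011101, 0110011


Comparing all pairs, minimum distance: 2
Can detect 1 errors, correct 0 errors

2


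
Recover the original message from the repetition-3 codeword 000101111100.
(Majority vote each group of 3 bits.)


Groups: 000, 101, 111, 100
Majority votes: 0110

0110


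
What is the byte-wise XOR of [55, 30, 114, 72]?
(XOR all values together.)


XOR chain: 55 ^ 30 ^ 114 ^ 72 = 19

19


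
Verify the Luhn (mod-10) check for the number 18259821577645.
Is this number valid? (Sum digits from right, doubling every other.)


Luhn sum = 73
73 mod 10 = 3

Invalid (Luhn sum mod 10 = 3)


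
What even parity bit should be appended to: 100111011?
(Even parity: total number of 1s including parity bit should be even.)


Number of 1s in data: 6
Parity bit: 0

0


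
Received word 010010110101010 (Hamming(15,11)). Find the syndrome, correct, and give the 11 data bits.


Syndrome = 0: no error detected

Data: 01010101010 (no errors)


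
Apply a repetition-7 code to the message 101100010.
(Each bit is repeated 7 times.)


Each bit -> 7 copies

111111100000001111111111111100000000000000000000011111110000000


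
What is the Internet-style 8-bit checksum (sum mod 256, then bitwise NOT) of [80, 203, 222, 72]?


Sum = 577 mod 256 = 65
Complement = 190

190


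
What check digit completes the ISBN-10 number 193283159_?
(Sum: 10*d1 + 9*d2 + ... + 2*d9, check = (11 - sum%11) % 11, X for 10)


Weighted sum: 229
229 mod 11 = 9

Check digit: 2


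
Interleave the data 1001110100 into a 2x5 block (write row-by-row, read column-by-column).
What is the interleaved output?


Matrix:
  10011
  10100
Read columns: 1100011010

1100011010


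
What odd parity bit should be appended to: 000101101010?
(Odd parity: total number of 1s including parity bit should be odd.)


Number of 1s in data: 5
Parity bit: 0

0


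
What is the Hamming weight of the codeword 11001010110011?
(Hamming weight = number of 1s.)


Counting 1s in 11001010110011

8


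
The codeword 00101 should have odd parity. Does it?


Number of 1s: 2

No, parity error (2 ones)


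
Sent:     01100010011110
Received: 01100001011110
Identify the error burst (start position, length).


XOR: 00000011000000

Burst at position 6, length 2


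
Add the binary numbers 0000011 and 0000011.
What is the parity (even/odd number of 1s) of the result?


0000011 = 3
0000011 = 3
Sum = 6 = 110
1s count = 2

even parity (2 ones in 110)
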